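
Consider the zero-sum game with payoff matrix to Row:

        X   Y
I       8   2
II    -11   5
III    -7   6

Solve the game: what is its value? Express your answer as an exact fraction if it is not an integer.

Row minima: I → 2, II → -11, III → -7; maximin = 2.
Column maxima: X → 8, Y → 6; minimax = 6.
2 ≠ 6, so there is no saddle point; optimal play is mixed.
II is strictly dominated by III, so Row never plays it.
On the remaining 2×2 (I, III vs X, Y):
Let Row play I with probability p. Expected payoff against X: 8p + (-7)(1−p) = 15p − 7; against Y: 2p + 6(1−p) = −4p + 6.
Setting these equal: 15p − 7 = −4p + 6 ⇒ 19p = 13 ⇒ p = 13/19, and the value is (15)·(13/19) − 7 = 62/19.
For Column: with q = P(X), equating I's and III's payoffs gives 6q + 2 = −13q + 6 ⇒ q = 4/19.

62/19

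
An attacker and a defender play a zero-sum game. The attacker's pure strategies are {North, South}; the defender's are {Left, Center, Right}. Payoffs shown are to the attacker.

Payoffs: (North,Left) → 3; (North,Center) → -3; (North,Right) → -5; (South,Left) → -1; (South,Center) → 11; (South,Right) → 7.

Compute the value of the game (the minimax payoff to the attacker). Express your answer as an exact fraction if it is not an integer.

1

Row minima: North → -5, South → -1; maximin = -1.
Column maxima: Left → 3, Center → 11, Right → 7; minimax = 3.
-1 ≠ 3, so there is no saddle point; optimal play is mixed.
Center is strictly dominated by Right (it gives the attacker strictly more in every row), so the defender never plays it.
On the remaining 2×2 (North, South vs Left, Right):
Let the attacker play North with probability p. Expected payoff against Left: 3p + (-1)(1−p) = 4p − 1; against Right: (-5)p + 7(1−p) = −12p + 7.
Setting these equal: 4p − 1 = −12p + 7 ⇒ 16p = 8 ⇒ p = 1/2, and the value is (4)·(1/2) − 1 = 1.
For the defender: with q = P(Left), equating North's and South's payoffs gives 8q − 5 = −8q + 7 ⇒ q = 3/4.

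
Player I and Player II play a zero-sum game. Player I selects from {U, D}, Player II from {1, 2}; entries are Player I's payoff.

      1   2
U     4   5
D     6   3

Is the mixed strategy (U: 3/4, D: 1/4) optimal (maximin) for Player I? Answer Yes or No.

Yes

Against 1 this mix gives (3/4)·4 + (1/4)·6 = 9/2.
Against 2 this mix gives (3/4)·5 + (1/4)·3 = 9/2.
All of Player II's active replies (1, 2) yield 9/2, and no column does worse for Player I. The mix makes Player II indifferent and guarantees 9/2, so it is optimal.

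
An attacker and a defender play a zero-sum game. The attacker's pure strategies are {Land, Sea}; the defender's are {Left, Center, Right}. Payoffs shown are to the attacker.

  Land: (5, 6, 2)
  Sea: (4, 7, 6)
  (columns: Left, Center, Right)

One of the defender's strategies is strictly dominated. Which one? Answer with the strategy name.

Left holds the attacker's payoff strictly below Center in every row: 5 < 6, 4 < 7.
So Center is strictly dominated for the defender.

Center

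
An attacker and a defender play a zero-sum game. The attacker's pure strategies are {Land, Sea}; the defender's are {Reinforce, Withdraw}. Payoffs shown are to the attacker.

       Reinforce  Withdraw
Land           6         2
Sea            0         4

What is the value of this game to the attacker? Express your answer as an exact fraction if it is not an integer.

Row minima: Land → 2, Sea → 0; maximin = 2.
Column maxima: Reinforce → 6, Withdraw → 4; minimax = 4.
2 ≠ 4, so there is no saddle point; optimal play is mixed.
Let the attacker play Land with probability p. Expected payoff against Reinforce: 6p + 0(1−p) = 6p; against Withdraw: 2p + 4(1−p) = −2p + 4.
Setting these equal: 6p = −2p + 4 ⇒ 8p = 4 ⇒ p = 1/2, and the value is (6)·(1/2) = 3.
For the defender: with q = P(Reinforce), equating Land's and Sea's payoffs gives 4q + 2 = −4q + 4 ⇒ q = 1/4.

3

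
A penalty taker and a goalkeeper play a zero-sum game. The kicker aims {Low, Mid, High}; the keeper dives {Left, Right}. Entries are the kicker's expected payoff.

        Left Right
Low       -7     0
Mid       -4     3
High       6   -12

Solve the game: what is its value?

Row minima: Low → -7, Mid → -4, High → -12; maximin = -4.
Column maxima: Left → 6, Right → 3; minimax = 3.
-4 ≠ 3, so there is no saddle point; optimal play is mixed.
Low is strictly dominated by Mid, so the kicker never plays it.
On the remaining 2×2 (Mid, High vs Left, Right):
Let the kicker play Mid with probability p. Expected payoff against Left: (-4)p + 6(1−p) = −10p + 6; against Right: 3p + (-12)(1−p) = 15p − 12.
Setting these equal: −10p + 6 = 15p − 12 ⇒ −25p = -18 ⇒ p = 18/25, and the value is (-10)·(18/25) + 6 = -6/5.
For the keeper: with q = P(Left), equating Mid's and High's payoffs gives −7q + 3 = 18q − 12 ⇒ q = 3/5.

-6/5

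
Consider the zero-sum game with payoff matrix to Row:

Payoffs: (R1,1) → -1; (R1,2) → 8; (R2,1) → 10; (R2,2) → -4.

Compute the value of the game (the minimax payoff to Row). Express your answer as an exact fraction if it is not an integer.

76/23

Row minima: R1 → -1, R2 → -4; maximin = -1.
Column maxima: 1 → 10, 2 → 8; minimax = 8.
-1 ≠ 8, so there is no saddle point; optimal play is mixed.
Let Row play R1 with probability p. Expected payoff against 1: (-1)p + 10(1−p) = −11p + 10; against 2: 8p + (-4)(1−p) = 12p − 4.
Setting these equal: −11p + 10 = 12p − 4 ⇒ −23p = -14 ⇒ p = 14/23, and the value is (-11)·(14/23) + 10 = 76/23.
For Column: with q = P(1), equating R1's and R2's payoffs gives −9q + 8 = 14q − 4 ⇒ q = 12/23.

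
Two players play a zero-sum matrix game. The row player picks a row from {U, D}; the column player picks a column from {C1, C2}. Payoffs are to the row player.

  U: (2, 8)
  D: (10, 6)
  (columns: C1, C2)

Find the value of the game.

34/5

Row minima: U → 2, D → 6; maximin = 6.
Column maxima: C1 → 10, C2 → 8; minimax = 8.
6 ≠ 8, so there is no saddle point; optimal play is mixed.
Let the row player play U with probability p. Expected payoff against C1: 2p + 10(1−p) = −8p + 10; against C2: 8p + 6(1−p) = 2p + 6.
Setting these equal: −8p + 10 = 2p + 6 ⇒ −10p = -4 ⇒ p = 2/5, and the value is (-8)·(2/5) + 10 = 34/5.
For the column player: with q = P(C1), equating U's and D's payoffs gives −6q + 8 = 4q + 6 ⇒ q = 1/5.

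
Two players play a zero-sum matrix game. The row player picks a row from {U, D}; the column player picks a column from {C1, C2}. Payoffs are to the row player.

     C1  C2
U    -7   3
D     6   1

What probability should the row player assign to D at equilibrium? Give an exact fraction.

2/3

Row minima: U → -7, D → 1; maximin = 1.
Column maxima: C1 → 6, C2 → 3; minimax = 3.
1 ≠ 3, so there is no saddle point; optimal play is mixed.
Let the row player play U with probability p. Expected payoff against C1: (-7)p + 6(1−p) = −13p + 6; against C2: 3p + 1(1−p) = 2p + 1.
Setting these equal: −13p + 6 = 2p + 1 ⇒ −15p = -5 ⇒ p = 1/3, and the value is (-13)·(1/3) + 6 = 5/3.
For the column player: with q = P(C1), equating U's and D's payoffs gives −10q + 3 = 5q + 1 ⇒ q = 2/15.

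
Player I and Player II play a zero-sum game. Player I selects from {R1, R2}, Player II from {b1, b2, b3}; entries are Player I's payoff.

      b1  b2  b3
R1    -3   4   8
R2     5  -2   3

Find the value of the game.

1

Row minima: R1 → -3, R2 → -2; maximin = -2.
Column maxima: b1 → 5, b2 → 4, b3 → 8; minimax = 4.
-2 ≠ 4, so there is no saddle point; optimal play is mixed.
b3 is strictly dominated by b2 (it gives Player I strictly more in every row), so Player II never plays it.
On the remaining 2×2 (R1, R2 vs b1, b2):
Let Player I play R1 with probability p. Expected payoff against b1: (-3)p + 5(1−p) = −8p + 5; against b2: 4p + (-2)(1−p) = 6p − 2.
Setting these equal: −8p + 5 = 6p − 2 ⇒ −14p = -7 ⇒ p = 1/2, and the value is (-8)·(1/2) + 5 = 1.
For Player II: with q = P(b1), equating R1's and R2's payoffs gives −7q + 4 = 7q − 2 ⇒ q = 3/7.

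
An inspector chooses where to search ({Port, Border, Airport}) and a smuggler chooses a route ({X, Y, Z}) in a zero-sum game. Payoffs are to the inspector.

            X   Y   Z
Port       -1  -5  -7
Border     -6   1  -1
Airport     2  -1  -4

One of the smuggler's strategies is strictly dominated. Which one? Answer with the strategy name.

Y

Z holds the inspector's payoff strictly below Y in every row: -7 < -5, -1 < 1, -4 < -1.
So Y is strictly dominated for the smuggler.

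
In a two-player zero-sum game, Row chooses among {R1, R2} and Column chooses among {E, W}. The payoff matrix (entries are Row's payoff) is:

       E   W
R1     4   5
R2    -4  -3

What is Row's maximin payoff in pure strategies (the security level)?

Row minima: R1 → 4, R2 → -4.
The best of these is 4.

4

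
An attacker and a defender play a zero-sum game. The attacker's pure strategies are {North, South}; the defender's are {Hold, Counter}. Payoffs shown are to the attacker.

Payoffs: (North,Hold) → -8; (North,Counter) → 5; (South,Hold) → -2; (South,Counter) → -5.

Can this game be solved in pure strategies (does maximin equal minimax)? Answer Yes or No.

No

Row minima: North → -8, South → -5; maximin = -5.
Column maxima: Hold → -2, Counter → 5; minimax = -2.
-5 ≠ -2, so no pure-strategy equilibrium exists.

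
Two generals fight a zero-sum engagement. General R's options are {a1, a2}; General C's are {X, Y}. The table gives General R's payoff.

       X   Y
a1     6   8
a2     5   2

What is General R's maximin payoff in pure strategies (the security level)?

6

Row minima: a1 → 6, a2 → 2.
The best of these is 6.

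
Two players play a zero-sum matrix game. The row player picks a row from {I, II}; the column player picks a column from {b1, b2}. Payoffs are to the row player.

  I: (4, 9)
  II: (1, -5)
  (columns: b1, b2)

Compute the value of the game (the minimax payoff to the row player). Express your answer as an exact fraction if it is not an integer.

4

Row minima: I → 4, II → -5; maximin = 4.
Column maxima: b1 → 4, b2 → 9; minimax = 4.
Since maximin = minimax = 4, there is a saddle point and the value is 4.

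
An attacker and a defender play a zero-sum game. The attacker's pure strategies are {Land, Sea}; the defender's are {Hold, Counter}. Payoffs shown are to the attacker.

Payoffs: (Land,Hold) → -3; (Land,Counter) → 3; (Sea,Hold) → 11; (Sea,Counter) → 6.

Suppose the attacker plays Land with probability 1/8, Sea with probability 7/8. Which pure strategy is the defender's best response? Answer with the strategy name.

If the defender plays Hold, the attacker's expected payoff is (1/8)·(-3) + (7/8)·11 = 37/4.
If the defender plays Counter, the attacker's expected payoff is (1/8)·3 + (7/8)·6 = 45/8.
The defender minimizes the attacker's payoff; the smallest is 45/8, so the best response is Counter.

Counter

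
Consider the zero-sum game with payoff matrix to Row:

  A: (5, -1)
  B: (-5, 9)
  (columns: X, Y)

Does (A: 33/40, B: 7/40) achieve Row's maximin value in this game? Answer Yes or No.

Against X this mix gives (33/40)·5 + (7/40)·(-5) = 13/4.
Against Y this mix gives (33/40)·(-1) + (7/40)·9 = 3/4.
Column will play Y, holding Row to 3/4. Shifting weight toward the row that does better against Y would raise this floor (the equalizing mix achieves 2 against both Y and X), so the proposed strategy is not optimal.

No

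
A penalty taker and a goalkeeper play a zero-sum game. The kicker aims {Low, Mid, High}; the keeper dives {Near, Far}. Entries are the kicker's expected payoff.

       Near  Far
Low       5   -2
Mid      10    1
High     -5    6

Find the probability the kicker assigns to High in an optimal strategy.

9/20

Row minima: Low → -2, Mid → 1, High → -5; maximin = 1.
Column maxima: Near → 10, Far → 6; minimax = 6.
1 ≠ 6, so there is no saddle point; optimal play is mixed.
Low is strictly dominated by Mid, so the kicker never plays it.
On the remaining 2×2 (Mid, High vs Near, Far):
Let the kicker play Mid with probability p. Expected payoff against Near: 10p + (-5)(1−p) = 15p − 5; against Far: 1p + 6(1−p) = −5p + 6.
Setting these equal: 15p − 5 = −5p + 6 ⇒ 20p = 11 ⇒ p = 11/20, and the value is (15)·(11/20) − 5 = 13/4.
For the keeper: with q = P(Near), equating Mid's and High's payoffs gives 9q + 1 = −11q + 6 ⇒ q = 1/4.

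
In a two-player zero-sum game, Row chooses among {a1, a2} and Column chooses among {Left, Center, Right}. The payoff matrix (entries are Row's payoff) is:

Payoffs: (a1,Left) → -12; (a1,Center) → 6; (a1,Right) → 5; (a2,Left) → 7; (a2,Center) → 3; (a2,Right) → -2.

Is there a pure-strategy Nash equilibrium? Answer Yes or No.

Row minima: a1 → -12, a2 → -2; maximin = -2.
Column maxima: Left → 7, Center → 6, Right → 5; minimax = 5.
-2 ≠ 5, so no pure-strategy equilibrium exists.

No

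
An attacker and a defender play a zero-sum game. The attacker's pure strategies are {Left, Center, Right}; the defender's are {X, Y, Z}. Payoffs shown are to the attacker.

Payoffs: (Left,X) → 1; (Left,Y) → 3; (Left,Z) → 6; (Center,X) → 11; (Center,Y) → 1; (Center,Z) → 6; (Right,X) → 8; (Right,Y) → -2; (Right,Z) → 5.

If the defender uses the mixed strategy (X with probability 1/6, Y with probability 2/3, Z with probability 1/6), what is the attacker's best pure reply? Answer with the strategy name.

Center

Expected payoff of Left: (1/6)·1 + (2/3)·3 + (1/6)·6 = 19/6.
Expected payoff of Center: (1/6)·11 + (2/3)·1 + (1/6)·6 = 7/2.
Expected payoff of Right: (1/6)·8 + (2/3)·(-2) + (1/6)·5 = 5/6.
The largest is 7/2, so the attacker's best response is Center.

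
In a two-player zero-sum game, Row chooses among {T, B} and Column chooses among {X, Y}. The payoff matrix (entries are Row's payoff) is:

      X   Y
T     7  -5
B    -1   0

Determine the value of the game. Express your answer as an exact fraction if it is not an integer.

Row minima: T → -5, B → -1; maximin = -1.
Column maxima: X → 7, Y → 0; minimax = 0.
-1 ≠ 0, so there is no saddle point; optimal play is mixed.
Let Row play T with probability p. Expected payoff against X: 7p + (-1)(1−p) = 8p − 1; against Y: (-5)p + 0(1−p) = −5p.
Setting these equal: 8p − 1 = −5p ⇒ 13p = 1 ⇒ p = 1/13, and the value is (8)·(1/13) − 1 = -5/13.
For Column: with q = P(X), equating T's and B's payoffs gives 12q − 5 = −q ⇒ q = 5/13.

-5/13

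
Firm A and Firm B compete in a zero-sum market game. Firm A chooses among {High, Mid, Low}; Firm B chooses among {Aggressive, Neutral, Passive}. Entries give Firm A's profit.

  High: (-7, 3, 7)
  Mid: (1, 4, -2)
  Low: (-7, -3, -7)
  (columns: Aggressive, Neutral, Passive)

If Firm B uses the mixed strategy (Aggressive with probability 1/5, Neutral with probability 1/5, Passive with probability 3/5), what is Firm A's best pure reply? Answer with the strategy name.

High

Expected payoff of High: (1/5)·(-7) + (1/5)·3 + (3/5)·7 = 17/5.
Expected payoff of Mid: (1/5)·1 + (1/5)·4 + (3/5)·(-2) = -1/5.
Expected payoff of Low: (1/5)·(-7) + (1/5)·(-3) + (3/5)·(-7) = -31/5.
The largest is 17/5, so Firm A's best response is High.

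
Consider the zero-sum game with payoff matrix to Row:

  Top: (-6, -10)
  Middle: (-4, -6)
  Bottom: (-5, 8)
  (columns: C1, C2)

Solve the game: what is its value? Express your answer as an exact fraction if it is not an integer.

-62/15

Row minima: Top → -10, Middle → -6, Bottom → -5; maximin = -5.
Column maxima: C1 → -4, C2 → 8; minimax = -4.
-5 ≠ -4, so there is no saddle point; optimal play is mixed.
Top is strictly dominated by Middle, so Row never plays it.
On the remaining 2×2 (Middle, Bottom vs C1, C2):
Let Row play Middle with probability p. Expected payoff against C1: (-4)p + (-5)(1−p) = p − 5; against C2: (-6)p + 8(1−p) = −14p + 8.
Setting these equal: p − 5 = −14p + 8 ⇒ 15p = 13 ⇒ p = 13/15, and the value is (1)·(13/15) − 5 = -62/15.
For Column: with q = P(C1), equating Middle's and Bottom's payoffs gives 2q − 6 = −13q + 8 ⇒ q = 14/15.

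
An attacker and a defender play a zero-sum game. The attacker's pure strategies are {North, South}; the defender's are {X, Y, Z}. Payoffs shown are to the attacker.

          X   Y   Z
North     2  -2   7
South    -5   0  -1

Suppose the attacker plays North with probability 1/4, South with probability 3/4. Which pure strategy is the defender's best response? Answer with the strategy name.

If the defender plays X, the attacker's expected payoff is (1/4)·2 + (3/4)·(-5) = -13/4.
If the defender plays Y, the attacker's expected payoff is (1/4)·(-2) + (3/4)·0 = -1/2.
If the defender plays Z, the attacker's expected payoff is (1/4)·7 + (3/4)·(-1) = 1.
The defender minimizes the attacker's payoff; the smallest is -13/4, so the best response is X.

X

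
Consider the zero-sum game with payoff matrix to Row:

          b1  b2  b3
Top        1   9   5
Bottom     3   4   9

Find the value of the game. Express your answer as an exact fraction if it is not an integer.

3

Row minima: Top → 1, Bottom → 3; maximin = 3.
Column maxima: b1 → 3, b2 → 9, b3 → 9; minimax = 3.
Since maximin = minimax = 3, there is a saddle point and the value is 3.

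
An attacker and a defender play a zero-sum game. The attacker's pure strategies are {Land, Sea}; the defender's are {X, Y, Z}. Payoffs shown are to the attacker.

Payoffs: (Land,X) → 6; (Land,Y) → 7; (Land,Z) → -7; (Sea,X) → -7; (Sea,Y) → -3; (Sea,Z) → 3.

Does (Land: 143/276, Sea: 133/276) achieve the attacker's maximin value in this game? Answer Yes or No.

Against X this mix gives (143/276)·6 + (133/276)·(-7) = -73/276.
Against Y this mix gives (143/276)·7 + (133/276)·(-3) = 301/138.
Against Z this mix gives (143/276)·(-7) + (133/276)·3 = -301/138.
The defender will play Z, holding the attacker to -301/138. Shifting weight toward the row that does better against Z would raise this floor (the equalizing mix achieves -31/23 against both Z and X), so the proposed strategy is not optimal.

No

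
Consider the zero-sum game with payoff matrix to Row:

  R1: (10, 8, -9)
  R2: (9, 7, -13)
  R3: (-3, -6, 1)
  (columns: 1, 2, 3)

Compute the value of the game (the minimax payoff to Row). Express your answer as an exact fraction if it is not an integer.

-23/12

Row minima: R1 → -9, R2 → -13, R3 → -6; maximin = -6.
Column maxima: 1 → 10, 2 → 8, 3 → 1; minimax = 1.
-6 ≠ 1, so there is no saddle point; optimal play is mixed.
R2 is strictly dominated by R1, so Row never plays it.
1 is strictly dominated by 2 (it gives Row strictly more in every row), so Column never plays it.
On the remaining 2×2 (R1, R3 vs 2, 3):
Let Row play R1 with probability p. Expected payoff against 2: 8p + (-6)(1−p) = 14p − 6; against 3: (-9)p + 1(1−p) = −10p + 1.
Setting these equal: 14p − 6 = −10p + 1 ⇒ 24p = 7 ⇒ p = 7/24, and the value is (14)·(7/24) − 6 = -23/12.
For Column: with q = P(2), equating R1's and R3's payoffs gives 17q − 9 = −7q + 1 ⇒ q = 5/12.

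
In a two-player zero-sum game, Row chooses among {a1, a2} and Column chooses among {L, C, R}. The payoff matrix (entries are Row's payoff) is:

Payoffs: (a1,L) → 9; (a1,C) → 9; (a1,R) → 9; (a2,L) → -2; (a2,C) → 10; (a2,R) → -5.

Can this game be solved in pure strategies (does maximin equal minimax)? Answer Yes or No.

Row minima: a1 → 9, a2 → -5; maximin = 9.
Column maxima: L → 9, C → 10, R → 9; minimax = 9.
maximin = minimax = 9, so a saddle point exists.

Yes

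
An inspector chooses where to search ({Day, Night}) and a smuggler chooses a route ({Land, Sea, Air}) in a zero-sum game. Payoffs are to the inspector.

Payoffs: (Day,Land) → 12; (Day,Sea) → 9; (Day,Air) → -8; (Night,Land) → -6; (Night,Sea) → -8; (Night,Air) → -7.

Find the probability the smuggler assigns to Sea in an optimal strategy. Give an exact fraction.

1/18

Row minima: Day → -8, Night → -8; maximin = -8.
Column maxima: Land → 12, Sea → 9, Air → -7; minimax = -7.
-8 ≠ -7, so there is no saddle point; optimal play is mixed.
Land is strictly dominated by Sea (it gives the inspector strictly more in every row), so the smuggler never plays it.
On the remaining 2×2 (Day, Night vs Sea, Air):
Let the inspector play Day with probability p. Expected payoff against Sea: 9p + (-8)(1−p) = 17p − 8; against Air: (-8)p + (-7)(1−p) = −p − 7.
Setting these equal: 17p − 8 = −p − 7 ⇒ 18p = 1 ⇒ p = 1/18, and the value is (17)·(1/18) − 8 = -127/18.
For the smuggler: with q = P(Sea), equating Day's and Night's payoffs gives 17q − 8 = −q − 7 ⇒ q = 1/18.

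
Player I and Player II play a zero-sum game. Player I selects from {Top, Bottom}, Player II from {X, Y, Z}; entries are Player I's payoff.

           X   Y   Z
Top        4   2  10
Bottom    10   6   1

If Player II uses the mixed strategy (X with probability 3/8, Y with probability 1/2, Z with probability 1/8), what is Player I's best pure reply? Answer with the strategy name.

Bottom

Expected payoff of Top: (3/8)·4 + (1/2)·2 + (1/8)·10 = 15/4.
Expected payoff of Bottom: (3/8)·10 + (1/2)·6 + (1/8)·1 = 55/8.
The largest is 55/8, so Player I's best response is Bottom.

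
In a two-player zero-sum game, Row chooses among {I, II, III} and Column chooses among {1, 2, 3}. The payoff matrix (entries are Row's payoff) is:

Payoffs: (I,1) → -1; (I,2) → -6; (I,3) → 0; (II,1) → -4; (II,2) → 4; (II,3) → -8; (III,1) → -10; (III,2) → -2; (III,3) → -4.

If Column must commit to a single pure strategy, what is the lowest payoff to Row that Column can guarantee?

-1

Column maxima: 1 → -1, 2 → 4, 3 → 0.
The smallest of these is -1.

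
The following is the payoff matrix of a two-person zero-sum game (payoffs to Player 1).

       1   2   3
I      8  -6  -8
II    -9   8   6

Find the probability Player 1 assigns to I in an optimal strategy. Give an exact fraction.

15/31

Row minima: I → -8, II → -9; maximin = -8.
Column maxima: 1 → 8, 2 → 8, 3 → 6; minimax = 6.
-8 ≠ 6, so there is no saddle point; optimal play is mixed.
2 is strictly dominated by 3 (it gives Player 1 strictly more in every row), so Player 2 never plays it.
On the remaining 2×2 (I, II vs 1, 3):
Let Player 1 play I with probability p. Expected payoff against 1: 8p + (-9)(1−p) = 17p − 9; against 3: (-8)p + 6(1−p) = −14p + 6.
Setting these equal: 17p − 9 = −14p + 6 ⇒ 31p = 15 ⇒ p = 15/31, and the value is (17)·(15/31) − 9 = -24/31.
For Player 2: with q = P(1), equating I's and II's payoffs gives 16q − 8 = −15q + 6 ⇒ q = 14/31.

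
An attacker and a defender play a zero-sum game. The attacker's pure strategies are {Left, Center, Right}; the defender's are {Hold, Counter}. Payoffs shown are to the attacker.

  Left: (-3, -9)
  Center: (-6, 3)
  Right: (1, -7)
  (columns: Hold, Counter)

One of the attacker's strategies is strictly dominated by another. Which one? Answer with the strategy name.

Left

Right gives a strictly higher payoff than Left against every column: 1 > -3, -7 > -9.
So Left is strictly dominated and the attacker never plays it.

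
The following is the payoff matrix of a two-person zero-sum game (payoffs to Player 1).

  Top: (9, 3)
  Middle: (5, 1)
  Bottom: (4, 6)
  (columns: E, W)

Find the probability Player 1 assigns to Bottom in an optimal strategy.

Row minima: Top → 3, Middle → 1, Bottom → 4; maximin = 4.
Column maxima: E → 9, W → 6; minimax = 6.
4 ≠ 6, so there is no saddle point; optimal play is mixed.
Middle is strictly dominated by Top, so Player 1 never plays it.
On the remaining 2×2 (Top, Bottom vs E, W):
Let Player 1 play Top with probability p. Expected payoff against E: 9p + 4(1−p) = 5p + 4; against W: 3p + 6(1−p) = −3p + 6.
Setting these equal: 5p + 4 = −3p + 6 ⇒ 8p = 2 ⇒ p = 1/4, and the value is (5)·(1/4) + 4 = 21/4.
For Player 2: with q = P(E), equating Top's and Bottom's payoffs gives 6q + 3 = −2q + 6 ⇒ q = 3/8.

3/4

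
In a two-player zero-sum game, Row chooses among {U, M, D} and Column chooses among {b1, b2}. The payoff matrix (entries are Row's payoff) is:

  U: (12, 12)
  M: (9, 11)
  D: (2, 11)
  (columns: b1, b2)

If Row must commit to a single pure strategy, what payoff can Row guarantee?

Row minima: U → 12, M → 9, D → 2.
The best of these is 12.

12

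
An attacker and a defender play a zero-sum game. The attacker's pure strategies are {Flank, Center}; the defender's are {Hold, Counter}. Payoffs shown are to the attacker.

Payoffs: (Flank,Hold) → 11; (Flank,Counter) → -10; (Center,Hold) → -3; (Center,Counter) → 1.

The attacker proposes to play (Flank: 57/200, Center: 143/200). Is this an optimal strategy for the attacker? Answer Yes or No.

No

Against Hold this mix gives (57/200)·11 + (143/200)·(-3) = 99/100.
Against Counter this mix gives (57/200)·(-10) + (143/200)·1 = -427/200.
The defender will play Counter, holding the attacker to -427/200. Shifting weight toward the row that does better against Counter would raise this floor (the equalizing mix achieves -19/25 against both Counter and Hold), so the proposed strategy is not optimal.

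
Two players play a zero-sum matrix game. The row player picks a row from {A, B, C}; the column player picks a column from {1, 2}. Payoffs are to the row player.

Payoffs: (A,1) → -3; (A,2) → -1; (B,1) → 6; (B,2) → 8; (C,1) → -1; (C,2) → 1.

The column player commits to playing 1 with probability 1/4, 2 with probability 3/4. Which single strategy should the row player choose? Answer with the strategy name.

B

Expected payoff of A: (1/4)·(-3) + (3/4)·(-1) = -3/2.
Expected payoff of B: (1/4)·6 + (3/4)·8 = 15/2.
Expected payoff of C: (1/4)·(-1) + (3/4)·1 = 1/2.
The largest is 15/2, so the row player's best response is B.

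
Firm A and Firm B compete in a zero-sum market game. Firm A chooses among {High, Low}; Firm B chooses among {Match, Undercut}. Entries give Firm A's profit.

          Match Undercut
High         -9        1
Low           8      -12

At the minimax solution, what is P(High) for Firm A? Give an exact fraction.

Row minima: High → -9, Low → -12; maximin = -9.
Column maxima: Match → 8, Undercut → 1; minimax = 1.
-9 ≠ 1, so there is no saddle point; optimal play is mixed.
Let Firm A play High with probability p. Expected payoff against Match: (-9)p + 8(1−p) = −17p + 8; against Undercut: 1p + (-12)(1−p) = 13p − 12.
Setting these equal: −17p + 8 = 13p − 12 ⇒ −30p = -20 ⇒ p = 2/3, and the value is (-17)·(2/3) + 8 = -10/3.
For Firm B: with q = P(Match), equating High's and Low's payoffs gives −10q + 1 = 20q − 12 ⇒ q = 13/30.

2/3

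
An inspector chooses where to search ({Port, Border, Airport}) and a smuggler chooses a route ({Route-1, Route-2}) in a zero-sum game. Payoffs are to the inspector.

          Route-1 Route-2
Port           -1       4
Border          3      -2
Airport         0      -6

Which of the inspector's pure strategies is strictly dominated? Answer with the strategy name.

Border gives a strictly higher payoff than Airport against every column: 3 > 0, -2 > -6.
So Airport is strictly dominated and the inspector never plays it.

Airport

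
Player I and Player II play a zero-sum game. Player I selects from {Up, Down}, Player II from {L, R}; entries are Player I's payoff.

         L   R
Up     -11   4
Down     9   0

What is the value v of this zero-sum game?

Row minima: Up → -11, Down → 0; maximin = 0.
Column maxima: L → 9, R → 4; minimax = 4.
0 ≠ 4, so there is no saddle point; optimal play is mixed.
Let Player I play Up with probability p. Expected payoff against L: (-11)p + 9(1−p) = −20p + 9; against R: 4p + 0(1−p) = 4p.
Setting these equal: −20p + 9 = 4p ⇒ −24p = -9 ⇒ p = 3/8, and the value is (-20)·(3/8) + 9 = 3/2.
For Player II: with q = P(L), equating Up's and Down's payoffs gives −15q + 4 = 9q ⇒ q = 1/6.

3/2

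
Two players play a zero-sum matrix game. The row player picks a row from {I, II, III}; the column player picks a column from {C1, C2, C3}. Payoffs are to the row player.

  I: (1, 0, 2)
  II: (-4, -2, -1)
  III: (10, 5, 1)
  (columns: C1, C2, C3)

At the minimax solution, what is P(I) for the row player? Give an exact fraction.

Row minima: I → 0, II → -4, III → 1; maximin = 1.
Column maxima: C1 → 10, C2 → 5, C3 → 2; minimax = 2.
1 ≠ 2, so there is no saddle point; optimal play is mixed.
II is strictly dominated by I, so the row player never plays it.
With II eliminated, C1 is strictly dominated by C2 (it gives the row player strictly more in every remaining row), so the column player never plays it.
On the remaining 2×2 (I, III vs C2, C3):
Let the row player play I with probability p. Expected payoff against C2: 0p + 5(1−p) = −5p + 5; against C3: 2p + 1(1−p) = p + 1.
Setting these equal: −5p + 5 = p + 1 ⇒ −6p = -4 ⇒ p = 2/3, and the value is (-5)·(2/3) + 5 = 5/3.
For the column player: with q = P(C2), equating I's and III's payoffs gives −2q + 2 = 4q + 1 ⇒ q = 1/6.

2/3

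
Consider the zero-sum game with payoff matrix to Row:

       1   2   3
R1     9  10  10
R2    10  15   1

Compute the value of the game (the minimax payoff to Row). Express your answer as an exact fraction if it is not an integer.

Row minima: R1 → 9, R2 → 1; maximin = 9.
Column maxima: 1 → 10, 2 → 15, 3 → 10; minimax = 10.
9 ≠ 10, so there is no saddle point; optimal play is mixed.
2 is strictly dominated by 1 (it gives Row strictly more in every row), so Column never plays it.
On the remaining 2×2 (R1, R2 vs 1, 3):
Let Row play R1 with probability p. Expected payoff against 1: 9p + 10(1−p) = −p + 10; against 3: 10p + 1(1−p) = 9p + 1.
Setting these equal: −p + 10 = 9p + 1 ⇒ −10p = -9 ⇒ p = 9/10, and the value is (-1)·(9/10) + 10 = 91/10.
For Column: with q = P(1), equating R1's and R2's payoffs gives −q + 10 = 9q + 1 ⇒ q = 9/10.

91/10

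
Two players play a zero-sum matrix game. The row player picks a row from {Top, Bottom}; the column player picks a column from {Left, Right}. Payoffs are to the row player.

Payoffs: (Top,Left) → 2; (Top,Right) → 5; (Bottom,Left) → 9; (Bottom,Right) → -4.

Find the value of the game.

Row minima: Top → 2, Bottom → -4; maximin = 2.
Column maxima: Left → 9, Right → 5; minimax = 5.
2 ≠ 5, so there is no saddle point; optimal play is mixed.
Let the row player play Top with probability p. Expected payoff against Left: 2p + 9(1−p) = −7p + 9; against Right: 5p + (-4)(1−p) = 9p − 4.
Setting these equal: −7p + 9 = 9p − 4 ⇒ −16p = -13 ⇒ p = 13/16, and the value is (-7)·(13/16) + 9 = 53/16.
For the column player: with q = P(Left), equating Top's and Bottom's payoffs gives −3q + 5 = 13q − 4 ⇒ q = 9/16.

53/16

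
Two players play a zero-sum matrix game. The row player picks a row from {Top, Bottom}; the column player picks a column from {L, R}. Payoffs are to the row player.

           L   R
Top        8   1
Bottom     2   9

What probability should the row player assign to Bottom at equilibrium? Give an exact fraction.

1/2

Row minima: Top → 1, Bottom → 2; maximin = 2.
Column maxima: L → 8, R → 9; minimax = 8.
2 ≠ 8, so there is no saddle point; optimal play is mixed.
Let the row player play Top with probability p. Expected payoff against L: 8p + 2(1−p) = 6p + 2; against R: 1p + 9(1−p) = −8p + 9.
Setting these equal: 6p + 2 = −8p + 9 ⇒ 14p = 7 ⇒ p = 1/2, and the value is (6)·(1/2) + 2 = 5.
For the column player: with q = P(L), equating Top's and Bottom's payoffs gives 7q + 1 = −7q + 9 ⇒ q = 4/7.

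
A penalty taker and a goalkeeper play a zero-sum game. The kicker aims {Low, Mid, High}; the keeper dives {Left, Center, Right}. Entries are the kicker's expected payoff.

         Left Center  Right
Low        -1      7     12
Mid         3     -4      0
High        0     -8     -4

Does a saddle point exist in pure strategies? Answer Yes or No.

Row minima: Low → -1, Mid → -4, High → -8; maximin = -1.
Column maxima: Left → 3, Center → 7, Right → 12; minimax = 3.
-1 ≠ 3, so no pure-strategy equilibrium exists.

No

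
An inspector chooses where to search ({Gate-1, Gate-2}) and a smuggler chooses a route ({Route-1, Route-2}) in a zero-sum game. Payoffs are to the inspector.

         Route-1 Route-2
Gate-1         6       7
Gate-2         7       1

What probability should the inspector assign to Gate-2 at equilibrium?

1/7

Row minima: Gate-1 → 6, Gate-2 → 1; maximin = 6.
Column maxima: Route-1 → 7, Route-2 → 7; minimax = 7.
6 ≠ 7, so there is no saddle point; optimal play is mixed.
Let the inspector play Gate-1 with probability p. Expected payoff against Route-1: 6p + 7(1−p) = −p + 7; against Route-2: 7p + 1(1−p) = 6p + 1.
Setting these equal: −p + 7 = 6p + 1 ⇒ −7p = -6 ⇒ p = 6/7, and the value is (-1)·(6/7) + 7 = 43/7.
For the smuggler: with q = P(Route-1), equating Gate-1's and Gate-2's payoffs gives −q + 7 = 6q + 1 ⇒ q = 6/7.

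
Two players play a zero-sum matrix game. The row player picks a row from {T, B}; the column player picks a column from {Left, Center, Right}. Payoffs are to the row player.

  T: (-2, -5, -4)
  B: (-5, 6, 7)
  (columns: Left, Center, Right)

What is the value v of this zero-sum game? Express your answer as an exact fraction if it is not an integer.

Row minima: T → -5, B → -5; maximin = -5.
Column maxima: Left → -2, Center → 6, Right → 7; minimax = -2.
-5 ≠ -2, so there is no saddle point; optimal play is mixed.
Right is strictly dominated by Center (it gives the row player strictly more in every row), so the column player never plays it.
On the remaining 2×2 (T, B vs Left, Center):
Let the row player play T with probability p. Expected payoff against Left: (-2)p + (-5)(1−p) = 3p − 5; against Center: (-5)p + 6(1−p) = −11p + 6.
Setting these equal: 3p − 5 = −11p + 6 ⇒ 14p = 11 ⇒ p = 11/14, and the value is (3)·(11/14) − 5 = -37/14.
For the column player: with q = P(Left), equating T's and B's payoffs gives 3q − 5 = −11q + 6 ⇒ q = 11/14.

-37/14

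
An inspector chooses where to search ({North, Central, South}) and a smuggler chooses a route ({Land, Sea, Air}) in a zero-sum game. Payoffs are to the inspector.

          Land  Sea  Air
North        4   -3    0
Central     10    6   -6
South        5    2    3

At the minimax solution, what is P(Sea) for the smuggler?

Row minima: North → -3, Central → -6, South → 2; maximin = 2.
Column maxima: Land → 10, Sea → 6, Air → 3; minimax = 3.
2 ≠ 3, so there is no saddle point; optimal play is mixed.
North is strictly dominated by South, so the inspector never plays it.
Land is strictly dominated by Sea (it gives the inspector strictly more in every row), so the smuggler never plays it.
On the remaining 2×2 (Central, South vs Sea, Air):
Let the inspector play Central with probability p. Expected payoff against Sea: 6p + 2(1−p) = 4p + 2; against Air: (-6)p + 3(1−p) = −9p + 3.
Setting these equal: 4p + 2 = −9p + 3 ⇒ 13p = 1 ⇒ p = 1/13, and the value is (4)·(1/13) + 2 = 30/13.
For the smuggler: with q = P(Sea), equating Central's and South's payoffs gives 12q − 6 = −q + 3 ⇒ q = 9/13.

9/13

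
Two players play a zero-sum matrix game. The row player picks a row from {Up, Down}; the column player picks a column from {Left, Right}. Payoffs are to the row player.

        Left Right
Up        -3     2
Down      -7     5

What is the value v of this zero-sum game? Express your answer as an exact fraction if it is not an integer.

Row minima: Up → -3, Down → -7; maximin = -3.
Column maxima: Left → -3, Right → 5; minimax = -3.
Since maximin = minimax = -3, there is a saddle point and the value is -3.

-3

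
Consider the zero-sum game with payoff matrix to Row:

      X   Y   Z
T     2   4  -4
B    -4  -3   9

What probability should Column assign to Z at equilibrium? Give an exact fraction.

Row minima: T → -4, B → -4; maximin = -4.
Column maxima: X → 2, Y → 4, Z → 9; minimax = 2.
-4 ≠ 2, so there is no saddle point; optimal play is mixed.
Y is strictly dominated by X (it gives Row strictly more in every row), so Column never plays it.
On the remaining 2×2 (T, B vs X, Z):
Let Row play T with probability p. Expected payoff against X: 2p + (-4)(1−p) = 6p − 4; against Z: (-4)p + 9(1−p) = −13p + 9.
Setting these equal: 6p − 4 = −13p + 9 ⇒ 19p = 13 ⇒ p = 13/19, and the value is (6)·(13/19) − 4 = 2/19.
For Column: with q = P(X), equating T's and B's payoffs gives 6q − 4 = −13q + 9 ⇒ q = 13/19.

6/19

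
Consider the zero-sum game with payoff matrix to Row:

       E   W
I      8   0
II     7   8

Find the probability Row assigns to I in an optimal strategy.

1/9

Row minima: I → 0, II → 7; maximin = 7.
Column maxima: E → 8, W → 8; minimax = 8.
7 ≠ 8, so there is no saddle point; optimal play is mixed.
Let Row play I with probability p. Expected payoff against E: 8p + 7(1−p) = p + 7; against W: 0p + 8(1−p) = −8p + 8.
Setting these equal: p + 7 = −8p + 8 ⇒ 9p = 1 ⇒ p = 1/9, and the value is (1)·(1/9) + 7 = 64/9.
For Column: with q = P(E), equating I's and II's payoffs gives 8q = −q + 8 ⇒ q = 8/9.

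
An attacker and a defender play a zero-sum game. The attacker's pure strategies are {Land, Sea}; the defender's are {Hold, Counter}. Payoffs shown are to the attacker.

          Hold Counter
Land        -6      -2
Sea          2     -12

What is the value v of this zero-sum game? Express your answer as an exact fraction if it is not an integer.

-38/9

Row minima: Land → -6, Sea → -12; maximin = -6.
Column maxima: Hold → 2, Counter → -2; minimax = -2.
-6 ≠ -2, so there is no saddle point; optimal play is mixed.
Let the attacker play Land with probability p. Expected payoff against Hold: (-6)p + 2(1−p) = −8p + 2; against Counter: (-2)p + (-12)(1−p) = 10p − 12.
Setting these equal: −8p + 2 = 10p − 12 ⇒ −18p = -14 ⇒ p = 7/9, and the value is (-8)·(7/9) + 2 = -38/9.
For the defender: with q = P(Hold), equating Land's and Sea's payoffs gives −4q − 2 = 14q − 12 ⇒ q = 5/9.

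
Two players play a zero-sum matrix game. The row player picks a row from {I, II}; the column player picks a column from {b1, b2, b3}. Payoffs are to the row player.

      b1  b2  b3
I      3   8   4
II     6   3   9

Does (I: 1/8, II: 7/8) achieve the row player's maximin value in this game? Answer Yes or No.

Against b1 this mix gives (1/8)·3 + (7/8)·6 = 45/8.
Against b2 this mix gives (1/8)·8 + (7/8)·3 = 29/8.
Against b3 this mix gives (1/8)·4 + (7/8)·9 = 67/8.
The column player will play b2, holding the row player to 29/8. Shifting weight toward the row that does better against b2 would raise this floor (the equalizing mix achieves 39/8 against both b2 and b1), so the proposed strategy is not optimal.

No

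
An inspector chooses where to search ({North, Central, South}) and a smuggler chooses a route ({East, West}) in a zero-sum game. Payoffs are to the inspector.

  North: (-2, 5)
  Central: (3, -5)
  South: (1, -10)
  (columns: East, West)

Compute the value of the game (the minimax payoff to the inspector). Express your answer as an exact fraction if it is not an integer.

Row minima: North → -2, Central → -5, South → -10; maximin = -2.
Column maxima: East → 3, West → 5; minimax = 3.
-2 ≠ 3, so there is no saddle point; optimal play is mixed.
South is strictly dominated by Central, so the inspector never plays it.
On the remaining 2×2 (North, Central vs East, West):
Let the inspector play North with probability p. Expected payoff against East: (-2)p + 3(1−p) = −5p + 3; against West: 5p + (-5)(1−p) = 10p − 5.
Setting these equal: −5p + 3 = 10p − 5 ⇒ −15p = -8 ⇒ p = 8/15, and the value is (-5)·(8/15) + 3 = 1/3.
For the smuggler: with q = P(East), equating North's and Central's payoffs gives −7q + 5 = 8q − 5 ⇒ q = 2/3.

1/3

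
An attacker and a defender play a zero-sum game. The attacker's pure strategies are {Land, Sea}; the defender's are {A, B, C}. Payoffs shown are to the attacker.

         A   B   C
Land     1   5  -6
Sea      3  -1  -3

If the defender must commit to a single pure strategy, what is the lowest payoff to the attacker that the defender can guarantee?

Column maxima: A → 3, B → 5, C → -3.
The smallest of these is -3.

-3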